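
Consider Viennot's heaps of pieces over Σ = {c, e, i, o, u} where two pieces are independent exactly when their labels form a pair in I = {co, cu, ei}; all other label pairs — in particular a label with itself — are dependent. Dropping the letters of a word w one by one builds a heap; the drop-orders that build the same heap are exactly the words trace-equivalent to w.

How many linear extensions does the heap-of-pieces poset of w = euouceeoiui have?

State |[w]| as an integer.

4

piece 0:e — minimal
piece 1:u rests on {0:e}
piece 2:o rests on {1:u}
piece 3:u rests on {2:o}
piece 4:c rests on {0:e}
piece 5:e rests on {3:u, 4:c}
piece 6:e rests on {5:e}
piece 7:o rests on {6:e}
piece 8:i rests on {7:o}
piece 9:u rests on {8:i}
piece 10:i rests on {9:u}
minimal pieces: {0:e}
ways to finish when only these pieces remain (= sum over removing one remaining piece with nothing left below it):
  1 left: {10}→1
  2 left: {9,10}→1
  3 left: {8,9,10}→1
  4 left: {7,8,9,10}→1
  5 left: {6,7,8,9,10}→1
  6 left: {5,6,7,8,9,10}→1
  7 left: {3,5,6,7,8,9,10}→1  {4,5,6,7,8,9,10}→1
  8 left: {2,3,5,6,7,8,9,10}→1  {3,4,5,6,7,8,9,10}→2
  9 left: {1,2,3,5,6,7,8,9,10}→1  {2,3,4,5,6,7,8,9,10}→3
  placing 0:e first → 4 extensions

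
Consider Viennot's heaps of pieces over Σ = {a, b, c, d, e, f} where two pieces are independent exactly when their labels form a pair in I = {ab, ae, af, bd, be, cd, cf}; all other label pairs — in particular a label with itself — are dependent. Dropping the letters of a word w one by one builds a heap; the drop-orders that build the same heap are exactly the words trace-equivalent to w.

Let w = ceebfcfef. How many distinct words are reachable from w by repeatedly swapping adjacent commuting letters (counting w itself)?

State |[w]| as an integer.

9

drop 0:c onto floor
drop 1:e onto {0:c}
drop 2:e onto {1:e}
drop 3:b onto {0:c}
drop 4:f onto {2:e, 3:b}
drop 5:c onto {2:e, 3:b}
drop 6:f onto {4:f}
drop 7:e onto {5:c, 6:f}
drop 8:f onto {7:e}
ground layer = {0:c}
drop-orders for the pieces not yet dropped (sum over which currently-grounded one goes next):
  1 to go: {8} 1
  2 to go: {7,8} 1
  3 to go: {5,7,8} 1  {6,7,8} 1
  4 to go: {4,6,7,8} 1  {5,6,7,8} 2
  5 to go: {4,5,6,7,8} 3
  6 to go: {2,4,5,6,7,8} 3  {3,4,5,6,7,8} 3
  7 to go: {1,2,4,5,6,7,8} 3  {2,3,4,5,6,7,8} 6
  if 0:c drops first: 9 orders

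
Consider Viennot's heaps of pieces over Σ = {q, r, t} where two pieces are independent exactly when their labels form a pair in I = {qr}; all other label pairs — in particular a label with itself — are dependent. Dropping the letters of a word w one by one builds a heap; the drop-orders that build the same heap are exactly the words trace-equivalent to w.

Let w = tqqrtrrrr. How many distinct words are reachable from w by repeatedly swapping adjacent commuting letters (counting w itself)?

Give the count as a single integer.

piece 0:t — minimal
piece 1:q rests on {0:t}
piece 2:q rests on {1:q}
piece 3:r rests on {0:t}
piece 4:t rests on {2:q, 3:r}
piece 5:r rests on {4:t}
piece 6:r rests on {5:r}
piece 7:r rests on {6:r}
piece 8:r rests on {7:r}
minimal pieces: {0:t}
ways to finish when only these pieces remain (= sum over removing one remaining piece with nothing left below it):
  1 left: {8}→1
  2 left: {7,8}→1
  3 left: {6,7,8}→1
  4 left: {5,6,7,8}→1
  5 left: {4,5,6,7,8}→1
  6 left: {2,4,5,6,7,8}→1  {3,4,5,6,7,8}→1
  7 left: {1,2,4,5,6,7,8}→1  {2,3,4,5,6,7,8}→2
  placing 0:t first → 3 extensions

3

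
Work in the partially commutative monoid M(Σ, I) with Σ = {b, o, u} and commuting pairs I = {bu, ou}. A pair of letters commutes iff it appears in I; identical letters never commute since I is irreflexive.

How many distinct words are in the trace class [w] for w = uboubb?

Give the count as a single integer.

15

piece 0:u — minimal
piece 1:b — minimal
piece 2:o rests on {1:b}
piece 3:u rests on {0:u}
piece 4:b rests on {2:o}
piece 5:b rests on {4:b}
minimal pieces: {0:u, 1:b}
ways to finish when only these pieces remain (= sum over removing one remaining piece with nothing left below it):
  1 left: {3}→1  {5}→1
  2 left: {0,3}→1  {3,5}→2  {4,5}→1
  3 left: {0,3,5}→3  {2,4,5}→1  {3,4,5}→3
  4 left: {0,3,4,5}→6  {1,2,4,5}→1  {2,3,4,5}→4
  placing 0:u first → 5 extensions
  placing 1:b first → 10 extensions
total linear extensions = 15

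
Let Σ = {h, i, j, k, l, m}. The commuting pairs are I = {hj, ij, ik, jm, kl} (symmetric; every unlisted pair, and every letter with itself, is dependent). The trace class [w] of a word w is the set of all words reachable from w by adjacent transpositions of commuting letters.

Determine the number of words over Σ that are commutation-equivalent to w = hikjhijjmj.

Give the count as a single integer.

105

#0=h has no predecessor
#1=i depends on [0:h]
#2=k depends on [0:h]
#3=j depends on [2:k]
#4=h depends on [1:i, 2:k]
#5=i depends on [4:h]
#6=j depends on [3:j]
#7=j depends on [6:j]
#8=m depends on [5:i]
#9=j depends on [7:j]
sources: [0:h]
N(rest) = Σ N(rest − s) over sources s of rest; N(one piece) = 1:
  size 1 → [8]=1  [9]=1
  size 2 → [5,8]=1  [7,9]=1  [8,9]=2
  size 3 → [4,5,8]=1  [5,8,9]=3  [6,7,9]=1  [7,8,9]=3
  size 4 → [1,4,5,8]=1  [3,6,7,9]=1  [4,5,8,9]=4  [5,7,8,9]=6  [6,7,8,9]=4
  size 5 → [1,4,5,8,9]=5  [3,6,7,8,9]=5  [4,5,7,8,9]=10  [5,6,7,8,9]=10
  size 6 → [1,4,5,7,8,9]=15  [3,5,6,7,8,9]=15  [4,5,6,7,8,9]=20
  size 7 → [1,4,5,6,7,8,9]=35  [3,4,5,6,7,8,9]=35
  size 8 → [1,3,4,5,6,7,8,9]=70  [2,3,4,5,6,7,8,9]=35
  first=0(h) contributes 105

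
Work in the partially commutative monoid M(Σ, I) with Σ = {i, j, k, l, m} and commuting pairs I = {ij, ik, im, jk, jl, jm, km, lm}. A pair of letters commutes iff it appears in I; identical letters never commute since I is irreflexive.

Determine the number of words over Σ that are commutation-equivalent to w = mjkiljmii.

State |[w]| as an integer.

1512

drop 0:m onto floor
drop 1:j onto floor
drop 2:k onto floor
drop 3:i onto floor
drop 4:l onto {2:k, 3:i}
drop 5:j onto {1:j}
drop 6:m onto {0:m}
drop 7:i onto {4:l}
drop 8:i onto {7:i}
ground layer = {0:m, 1:j, 2:k, 3:i}
drop-orders for the pieces not yet dropped (sum over which currently-grounded one goes next):
  1 to go: {5} 1  {6} 1  {8} 1
  2 to go: {0,6} 1  {1,5} 1  {5,6} 2  {5,8} 2  {6,8} 2  {7,8} 1
  3 to go: {0,5,6} 3  {0,6,8} 3  {1,5,6} 3  {1,5,8} 3  {4,7,8} 1  {5,6,8} 6  {5,7,8} 3  {6,7,8} 3
  4 to go: {0,1,5,6} 6  {0,5,6,8} 12  {0,6,7,8} 6  {1,5,6,8} 12  {1,5,7,8} 6  {2,4,7,8} 1  {3,4,7,8} 1  {4,5,7,8} 4  {4,6,7,8} 4  {5,6,7,8} 12
  5 to go: {0,1,5,6,8} 30  {0,4,6,7,8} 10  {0,5,6,7,8} 30  {1,4,5,7,8} 10  {1,5,6,7,8} 30  {2,3,4,7,8} 2  {2,4,5,7,8} 5  {2,4,6,7,8} 5  {3,4,5,7,8} 5  {3,4,6,7,8} 5  {4,5,6,7,8} 20
  6 to go: {0,1,5,6,7,8} 90  {0,2,4,6,7,8} 15  {0,3,4,6,7,8} 15  {0,4,5,6,7,8} 60  {1,2,4,5,7,8} 15  {1,3,4,5,7,8} 15  {1,4,5,6,7,8} 60  {2,3,4,5,7,8} 12  {2,3,4,6,7,8} 12  {2,4,5,6,7,8} 30  {3,4,5,6,7,8} 30
  7 to go: {0,1,4,5,6,7,8} 210  {0,2,3,4,6,7,8} 42  {0,2,4,5,6,7,8} 105  {0,3,4,5,6,7,8} 105  {1,2,3,4,5,7,8} 42  {1,2,4,5,6,7,8} 105  {1,3,4,5,6,7,8} 105  {2,3,4,5,6,7,8} 84
  if 0:m drops first: 336 orders
  if 1:j drops first: 336 orders
  if 2:k drops first: 420 orders
  if 3:i drops first: 420 orders
heap linearizations: 1512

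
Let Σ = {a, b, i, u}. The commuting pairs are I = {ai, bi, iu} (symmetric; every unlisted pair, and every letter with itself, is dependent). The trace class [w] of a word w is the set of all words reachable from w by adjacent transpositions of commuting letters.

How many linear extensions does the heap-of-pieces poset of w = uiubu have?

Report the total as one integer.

0(u) covers ∅
1(i) covers ∅
2(u) covers 0:u
3(b) covers 2:u
4(u) covers 3:b
floor of heap: 0:u, 1:i
completions by unplaced set U, small U first (add the entries for U minus each lowest piece of U):
  |U|=1: {1}:1  {4}:1
  |U|=2: {1,4}:2  {3,4}:1
  |U|=3: {1,3,4}:3  {2,3,4}:1
  start at 0(u): 4
  start at 1(i): 1
sum over floor = 5

5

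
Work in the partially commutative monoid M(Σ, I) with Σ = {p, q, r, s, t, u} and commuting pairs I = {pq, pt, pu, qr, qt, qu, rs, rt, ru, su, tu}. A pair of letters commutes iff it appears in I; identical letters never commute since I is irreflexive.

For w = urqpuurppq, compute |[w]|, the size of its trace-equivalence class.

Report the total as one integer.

2520

piece 0:u — minimal
piece 1:r — minimal
piece 2:q — minimal
piece 3:p rests on {1:r}
piece 4:u rests on {0:u}
piece 5:u rests on {4:u}
piece 6:r rests on {3:p}
piece 7:p rests on {6:r}
piece 8:p rests on {7:p}
piece 9:q rests on {2:q}
minimal pieces: {0:u, 1:r, 2:q}
ways to finish when only these pieces remain (= sum over removing one remaining piece with nothing left below it):
  1 left: {5}→1  {8}→1  {9}→1
  2 left: {2,9}→1  {4,5}→1  {5,8}→2  {5,9}→2  {7,8}→1  {8,9}→2
  3 left: {0,4,5}→1  {2,5,9}→3  {2,8,9}→3  {4,5,8}→3  {4,5,9}→3  {5,7,8}→3  {5,8,9}→6  {6,7,8}→1  {7,8,9}→3
  4 left: {0,4,5,8}→4  {0,4,5,9}→4  {2,4,5,9}→6  {2,5,8,9}→12  {2,7,8,9}→6  {3,6,7,8}→1  {4,5,7,8}→6  {4,5,8,9}→12  {5,6,7,8}→4  {5,7,8,9}→12  {6,7,8,9}→4
  5 left: {0,2,4,5,9}→10  {0,4,5,7,8}→10  {0,4,5,8,9}→20  {1,3,6,7,8}→1  {2,4,5,8,9}→30  {2,5,7,8,9}→30  {2,6,7,8,9}→10  {3,5,6,7,8}→5  {3,6,7,8,9}→5  {4,5,6,7,8}→10  {4,5,7,8,9}→30  {5,6,7,8,9}→20
  6 left: {0,2,4,5,8,9}→60  {0,4,5,6,7,8}→20  {0,4,5,7,8,9}→60  {1,3,5,6,7,8}→6  {1,3,6,7,8,9}→6  {2,3,6,7,8,9}→15  {2,4,5,7,8,9}→90  {2,5,6,7,8,9}→60  {3,4,5,6,7,8}→15  {3,5,6,7,8,9}→30  {4,5,6,7,8,9}→60
  7 left: {0,2,4,5,7,8,9}→210  {0,3,4,5,6,7,8}→35  {0,4,5,6,7,8,9}→140  {1,2,3,6,7,8,9}→21  {1,3,4,5,6,7,8}→21  {1,3,5,6,7,8,9}→42  {2,3,5,6,7,8,9}→105  {2,4,5,6,7,8,9}→210  {3,4,5,6,7,8,9}→105
  8 left: {0,1,3,4,5,6,7,8}→56  {0,2,4,5,6,7,8,9}→560  {0,3,4,5,6,7,8,9}→280  {1,2,3,5,6,7,8,9}→168  {1,3,4,5,6,7,8,9}→168  {2,3,4,5,6,7,8,9}→420
  placing 0:u first → 756 extensions
  placing 1:r first → 1260 extensions
  placing 2:q first → 504 extensions
total linear extensions = 2520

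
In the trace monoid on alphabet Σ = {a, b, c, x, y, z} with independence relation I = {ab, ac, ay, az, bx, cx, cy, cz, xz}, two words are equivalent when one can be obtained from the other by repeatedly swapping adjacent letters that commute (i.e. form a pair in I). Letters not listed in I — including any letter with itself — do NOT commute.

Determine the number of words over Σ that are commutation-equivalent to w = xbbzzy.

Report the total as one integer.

5

drop 0:x onto floor
drop 1:b onto floor
drop 2:b onto {1:b}
drop 3:z onto {2:b}
drop 4:z onto {3:z}
drop 5:y onto {0:x, 4:z}
ground layer = {0:x, 1:b}
drop-orders for the pieces not yet dropped (sum over which currently-grounded one goes next):
  1 to go: {5} 1
  2 to go: {0,5} 1  {4,5} 1
  3 to go: {0,4,5} 2  {3,4,5} 1
  4 to go: {0,3,4,5} 3  {2,3,4,5} 1
  if 0:x drops first: 1 orders
  if 1:b drops first: 4 orders
heap linearizations: 5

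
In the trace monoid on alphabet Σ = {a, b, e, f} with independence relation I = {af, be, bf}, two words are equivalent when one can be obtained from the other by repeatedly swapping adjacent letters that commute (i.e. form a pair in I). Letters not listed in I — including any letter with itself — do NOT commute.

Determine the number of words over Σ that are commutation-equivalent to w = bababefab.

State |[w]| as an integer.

drop 0:b onto floor
drop 1:a onto {0:b}
drop 2:b onto {1:a}
drop 3:a onto {2:b}
drop 4:b onto {3:a}
drop 5:e onto {3:a}
drop 6:f onto {5:e}
drop 7:a onto {4:b, 5:e}
drop 8:b onto {7:a}
ground layer = {0:b}
drop-orders for the pieces not yet dropped (sum over which currently-grounded one goes next):
  1 to go: {6} 1  {8} 1
  2 to go: {6,8} 2  {7,8} 1
  3 to go: {4,7,8} 1  {6,7,8} 3
  4 to go: {4,6,7,8} 4  {5,6,7,8} 3
  5 to go: {4,5,6,7,8} 7
  6 to go: {3,4,5,6,7,8} 7
  7 to go: {2,3,4,5,6,7,8} 7
  if 0:b drops first: 7 orders

7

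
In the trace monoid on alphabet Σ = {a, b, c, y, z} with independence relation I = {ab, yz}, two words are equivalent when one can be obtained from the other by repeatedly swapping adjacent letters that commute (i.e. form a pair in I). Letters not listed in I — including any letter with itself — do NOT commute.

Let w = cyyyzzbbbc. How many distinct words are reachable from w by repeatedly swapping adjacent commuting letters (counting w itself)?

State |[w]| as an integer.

0(c) covers ∅
1(y) covers 0:c
2(y) covers 1:y
3(y) covers 2:y
4(z) covers 0:c
5(z) covers 4:z
6(b) covers 3:y, 5:z
7(b) covers 6:b
8(b) covers 7:b
9(c) covers 8:b
floor of heap: 0:c
completions by unplaced set U, small U first (add the entries for U minus each lowest piece of U):
  |U|=1: {9}:1
  |U|=2: {8,9}:1
  |U|=3: {7,8,9}:1
  |U|=4: {6,7,8,9}:1
  |U|=5: {3,6,7,8,9}:1  {5,6,7,8,9}:1
  |U|=6: {2,3,6,7,8,9}:1  {3,5,6,7,8,9}:2  {4,5,6,7,8,9}:1
  |U|=7: {1,2,3,6,7,8,9}:1  {2,3,5,6,7,8,9}:3  {3,4,5,6,7,8,9}:3
  |U|=8: {1,2,3,5,6,7,8,9}:4  {2,3,4,5,6,7,8,9}:6
  start at 0(c): 10

10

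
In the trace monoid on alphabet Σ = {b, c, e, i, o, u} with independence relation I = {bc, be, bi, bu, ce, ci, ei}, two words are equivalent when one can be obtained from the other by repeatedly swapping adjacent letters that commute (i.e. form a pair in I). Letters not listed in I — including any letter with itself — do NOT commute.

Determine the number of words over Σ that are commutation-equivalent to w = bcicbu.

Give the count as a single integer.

piece 0:b — minimal
piece 1:c — minimal
piece 2:i — minimal
piece 3:c rests on {1:c}
piece 4:b rests on {0:b}
piece 5:u rests on {2:i, 3:c}
minimal pieces: {0:b, 1:c, 2:i}
ways to finish when only these pieces remain (= sum over removing one remaining piece with nothing left below it):
  1 left: {4}→1  {5}→1
  2 left: {0,4}→1  {2,5}→1  {3,5}→1  {4,5}→2
  3 left: {0,4,5}→3  {1,3,5}→1  {2,3,5}→2  {2,4,5}→3  {3,4,5}→3
  4 left: {0,2,4,5}→6  {0,3,4,5}→6  {1,2,3,5}→3  {1,3,4,5}→4  {2,3,4,5}→8
  placing 0:b first → 15 extensions
  placing 1:c first → 20 extensions
  placing 2:i first → 10 extensions
total linear extensions = 45

45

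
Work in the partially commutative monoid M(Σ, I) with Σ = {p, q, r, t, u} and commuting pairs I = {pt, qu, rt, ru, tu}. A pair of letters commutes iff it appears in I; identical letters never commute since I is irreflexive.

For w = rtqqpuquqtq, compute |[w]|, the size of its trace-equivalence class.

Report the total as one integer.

#0=r has no predecessor
#1=t has no predecessor
#2=q depends on [0:r, 1:t]
#3=q depends on [2:q]
#4=p depends on [3:q]
#5=u depends on [4:p]
#6=q depends on [4:p]
#7=u depends on [5:u]
#8=q depends on [6:q]
#9=t depends on [8:q]
#10=q depends on [9:t]
sources: [0:r, 1:t]
N(rest) = Σ N(rest − s) over sources s of rest; N(one piece) = 1:
  size 1 → [7]=1  [10]=1
  size 2 → [5,7]=1  [7,10]=2  [9,10]=1
  size 3 → [5,7,10]=3  [7,9,10]=3  [8,9,10]=1
  size 4 → [5,7,9,10]=6  [6,8,9,10]=1  [7,8,9,10]=4
  size 5 → [5,7,8,9,10]=10  [6,7,8,9,10]=5
  size 6 → [5,6,7,8,9,10]=15
  size 7 → [4,5,6,7,8,9,10]=15
  size 8 → [3,4,5,6,7,8,9,10]=15
  size 9 → [2,3,4,5,6,7,8,9,10]=15
  first=0(r) contributes 15
  first=1(t) contributes 15
|[w]| = 30

30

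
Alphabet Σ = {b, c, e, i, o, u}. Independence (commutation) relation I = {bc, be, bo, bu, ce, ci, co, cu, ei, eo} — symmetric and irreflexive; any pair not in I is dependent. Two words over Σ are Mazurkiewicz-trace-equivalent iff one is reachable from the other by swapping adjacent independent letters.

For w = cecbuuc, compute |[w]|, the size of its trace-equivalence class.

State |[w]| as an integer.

140

#0=c has no predecessor
#1=e has no predecessor
#2=c depends on [0:c]
#3=b has no predecessor
#4=u depends on [1:e]
#5=u depends on [4:u]
#6=c depends on [2:c]
sources: [0:c, 1:e, 3:b]
N(rest) = Σ N(rest − s) over sources s of rest; N(one piece) = 1:
  size 1 → [3]=1  [5]=1  [6]=1
  size 2 → [2,6]=1  [3,5]=2  [3,6]=2  [4,5]=1  [5,6]=2
  size 3 → [0,2,6]=1  [1,4,5]=1  [2,3,6]=3  [2,5,6]=3  [3,4,5]=3  [3,5,6]=6  [4,5,6]=3
  size 4 → [0,2,3,6]=4  [0,2,5,6]=4  [1,3,4,5]=4  [1,4,5,6]=4  [2,3,5,6]=12  [2,4,5,6]=6  [3,4,5,6]=12
  size 5 → [0,2,3,5,6]=20  [0,2,4,5,6]=10  [1,2,4,5,6]=10  [1,3,4,5,6]=20  [2,3,4,5,6]=30
  first=0(c) contributes 60
  first=1(e) contributes 60
  first=3(b) contributes 20
|[w]| = 140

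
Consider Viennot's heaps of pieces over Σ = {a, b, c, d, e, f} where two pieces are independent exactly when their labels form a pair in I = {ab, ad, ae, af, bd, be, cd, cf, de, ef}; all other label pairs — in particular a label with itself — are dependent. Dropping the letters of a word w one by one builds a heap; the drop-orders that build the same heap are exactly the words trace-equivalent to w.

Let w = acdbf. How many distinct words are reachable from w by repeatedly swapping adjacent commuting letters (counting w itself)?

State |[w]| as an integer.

0(a) covers ∅
1(c) covers 0:a
2(d) covers ∅
3(b) covers 1:c
4(f) covers 2:d, 3:b
floor of heap: 0:a, 2:d
completions by unplaced set U, small U first (add the entries for U minus each lowest piece of U):
  |U|=1: {4}:1
  |U|=2: {2,4}:1  {3,4}:1
  |U|=3: {1,3,4}:1  {2,3,4}:2
  start at 0(a): 3
  start at 2(d): 1
sum over floor = 4

4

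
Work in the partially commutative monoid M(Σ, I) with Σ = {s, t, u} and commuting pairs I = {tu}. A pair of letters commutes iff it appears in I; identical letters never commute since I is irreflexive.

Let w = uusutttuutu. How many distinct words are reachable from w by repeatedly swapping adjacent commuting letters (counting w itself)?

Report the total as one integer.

70

0(u) covers ∅
1(u) covers 0:u
2(s) covers 1:u
3(u) covers 2:s
4(t) covers 2:s
5(t) covers 4:t
6(t) covers 5:t
7(u) covers 3:u
8(u) covers 7:u
9(t) covers 6:t
10(u) covers 8:u
floor of heap: 0:u
completions by unplaced set U, small U first (add the entries for U minus each lowest piece of U):
  |U|=1: {9}:1  {10}:1
  |U|=2: {6,9}:1  {8,10}:1  {9,10}:2
  |U|=3: {5,6,9}:1  {6,9,10}:3  {7,8,10}:1  {8,9,10}:3
  |U|=4: {3,7,8,10}:1  {4,5,6,9}:1  {5,6,9,10}:4  {6,8,9,10}:6  {7,8,9,10}:4
  |U|=5: {3,7,8,9,10}:5  {4,5,6,9,10}:5  {5,6,8,9,10}:10  {6,7,8,9,10}:10
  |U|=6: {3,6,7,8,9,10}:15  {4,5,6,8,9,10}:15  {5,6,7,8,9,10}:20
  |U|=7: {3,5,6,7,8,9,10}:35  {4,5,6,7,8,9,10}:35
  |U|=8: {3,4,5,6,7,8,9,10}:70
  |U|=9: {2,3,4,5,6,7,8,9,10}:70
  start at 0(u): 70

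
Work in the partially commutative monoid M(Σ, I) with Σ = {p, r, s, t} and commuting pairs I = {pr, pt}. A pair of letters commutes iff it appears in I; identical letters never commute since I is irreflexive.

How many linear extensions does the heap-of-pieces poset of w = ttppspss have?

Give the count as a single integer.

piece 0:t — minimal
piece 1:t rests on {0:t}
piece 2:p — minimal
piece 3:p rests on {2:p}
piece 4:s rests on {1:t, 3:p}
piece 5:p rests on {4:s}
piece 6:s rests on {5:p}
piece 7:s rests on {6:s}
minimal pieces: {0:t, 2:p}
ways to finish when only these pieces remain (= sum over removing one remaining piece with nothing left below it):
  1 left: {7}→1
  2 left: {6,7}→1
  3 left: {5,6,7}→1
  4 left: {4,5,6,7}→1
  5 left: {1,4,5,6,7}→1  {3,4,5,6,7}→1
  6 left: {0,1,4,5,6,7}→1  {1,3,4,5,6,7}→2  {2,3,4,5,6,7}→1
  placing 0:t first → 3 extensions
  placing 2:p first → 3 extensions
total linear extensions = 6

6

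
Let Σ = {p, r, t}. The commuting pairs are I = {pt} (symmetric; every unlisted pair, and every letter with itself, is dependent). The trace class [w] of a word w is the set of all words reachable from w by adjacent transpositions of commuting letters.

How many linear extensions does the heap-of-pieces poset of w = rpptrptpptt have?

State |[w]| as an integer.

60

piece 0:r — minimal
piece 1:p rests on {0:r}
piece 2:p rests on {1:p}
piece 3:t rests on {0:r}
piece 4:r rests on {2:p, 3:t}
piece 5:p rests on {4:r}
piece 6:t rests on {4:r}
piece 7:p rests on {5:p}
piece 8:p rests on {7:p}
piece 9:t rests on {6:t}
piece 10:t rests on {9:t}
minimal pieces: {0:r}
ways to finish when only these pieces remain (= sum over removing one remaining piece with nothing left below it):
  1 left: {8}→1  {10}→1
  2 left: {7,8}→1  {8,10}→2  {9,10}→1
  3 left: {5,7,8}→1  {6,9,10}→1  {7,8,10}→3  {8,9,10}→3
  4 left: {5,7,8,10}→4  {6,8,9,10}→4  {7,8,9,10}→6
  5 left: {5,7,8,9,10}→10  {6,7,8,9,10}→10
  6 left: {5,6,7,8,9,10}→20
  7 left: {4,5,6,7,8,9,10}→20
  8 left: {2,4,5,6,7,8,9,10}→20  {3,4,5,6,7,8,9,10}→20
  9 left: {1,2,4,5,6,7,8,9,10}→20  {2,3,4,5,6,7,8,9,10}→40
  placing 0:r first → 60 extensions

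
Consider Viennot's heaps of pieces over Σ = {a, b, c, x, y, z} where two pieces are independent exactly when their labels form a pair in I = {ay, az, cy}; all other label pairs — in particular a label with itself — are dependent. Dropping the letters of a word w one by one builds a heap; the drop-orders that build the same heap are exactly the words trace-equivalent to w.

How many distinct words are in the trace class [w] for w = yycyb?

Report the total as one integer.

drop 0:y onto floor
drop 1:y onto {0:y}
drop 2:c onto floor
drop 3:y onto {1:y}
drop 4:b onto {2:c, 3:y}
ground layer = {0:y, 2:c}
drop-orders for the pieces not yet dropped (sum over which currently-grounded one goes next):
  1 to go: {4} 1
  2 to go: {2,4} 1  {3,4} 1
  3 to go: {1,3,4} 1  {2,3,4} 2
  if 0:y drops first: 3 orders
  if 2:c drops first: 1 orders
heap linearizations: 4

4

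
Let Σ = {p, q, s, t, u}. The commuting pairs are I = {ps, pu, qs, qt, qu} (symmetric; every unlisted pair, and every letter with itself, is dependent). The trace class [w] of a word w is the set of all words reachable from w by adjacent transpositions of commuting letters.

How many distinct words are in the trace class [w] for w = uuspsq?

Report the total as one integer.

drop 0:u onto floor
drop 1:u onto {0:u}
drop 2:s onto {1:u}
drop 3:p onto floor
drop 4:s onto {2:s}
drop 5:q onto {3:p}
ground layer = {0:u, 3:p}
drop-orders for the pieces not yet dropped (sum over which currently-grounded one goes next):
  1 to go: {4} 1  {5} 1
  2 to go: {2,4} 1  {3,5} 1  {4,5} 2
  3 to go: {1,2,4} 1  {2,4,5} 3  {3,4,5} 3
  4 to go: {0,1,2,4} 1  {1,2,4,5} 4  {2,3,4,5} 6
  if 0:u drops first: 10 orders
  if 3:p drops first: 5 orders
heap linearizations: 15

15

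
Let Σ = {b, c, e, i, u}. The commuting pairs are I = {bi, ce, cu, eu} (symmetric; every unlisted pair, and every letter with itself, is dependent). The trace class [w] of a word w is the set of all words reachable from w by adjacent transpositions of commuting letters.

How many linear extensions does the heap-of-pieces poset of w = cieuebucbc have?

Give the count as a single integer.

6

0(c) covers ∅
1(i) covers 0:c
2(e) covers 1:i
3(u) covers 1:i
4(e) covers 2:e
5(b) covers 3:u, 4:e
6(u) covers 5:b
7(c) covers 5:b
8(b) covers 6:u, 7:c
9(c) covers 8:b
floor of heap: 0:c
completions by unplaced set U, small U first (add the entries for U minus each lowest piece of U):
  |U|=1: {9}:1
  |U|=2: {8,9}:1
  |U|=3: {6,8,9}:1  {7,8,9}:1
  |U|=4: {6,7,8,9}:2
  |U|=5: {5,6,7,8,9}:2
  |U|=6: {3,5,6,7,8,9}:2  {4,5,6,7,8,9}:2
  |U|=7: {2,4,5,6,7,8,9}:2  {3,4,5,6,7,8,9}:4
  |U|=8: {2,3,4,5,6,7,8,9}:6
  start at 0(c): 6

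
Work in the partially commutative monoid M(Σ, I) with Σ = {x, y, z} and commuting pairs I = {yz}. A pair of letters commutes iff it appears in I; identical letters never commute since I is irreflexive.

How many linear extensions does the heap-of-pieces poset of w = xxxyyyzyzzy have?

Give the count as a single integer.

piece 0:x — minimal
piece 1:x rests on {0:x}
piece 2:x rests on {1:x}
piece 3:y rests on {2:x}
piece 4:y rests on {3:y}
piece 5:y rests on {4:y}
piece 6:z rests on {2:x}
piece 7:y rests on {5:y}
piece 8:z rests on {6:z}
piece 9:z rests on {8:z}
piece 10:y rests on {7:y}
minimal pieces: {0:x}
ways to finish when only these pieces remain (= sum over removing one remaining piece with nothing left below it):
  1 left: {9}→1  {10}→1
  2 left: {7,10}→1  {8,9}→1  {9,10}→2
  3 left: {5,7,10}→1  {6,8,9}→1  {7,9,10}→3  {8,9,10}→3
  4 left: {4,5,7,10}→1  {5,7,9,10}→4  {6,8,9,10}→4  {7,8,9,10}→6
  5 left: {3,4,5,7,10}→1  {4,5,7,9,10}→5  {5,7,8,9,10}→10  {6,7,8,9,10}→10
  6 left: {3,4,5,7,9,10}→6  {4,5,7,8,9,10}→15  {5,6,7,8,9,10}→20
  7 left: {3,4,5,7,8,9,10}→21  {4,5,6,7,8,9,10}→35
  8 left: {3,4,5,6,7,8,9,10}→56
  9 left: {2,3,4,5,6,7,8,9,10}→56
  placing 0:x first → 56 extensions

56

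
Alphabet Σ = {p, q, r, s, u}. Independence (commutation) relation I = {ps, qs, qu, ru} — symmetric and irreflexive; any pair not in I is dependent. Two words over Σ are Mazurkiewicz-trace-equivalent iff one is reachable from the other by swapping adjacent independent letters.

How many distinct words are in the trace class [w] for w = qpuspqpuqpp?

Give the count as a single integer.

9

#0=q has no predecessor
#1=p depends on [0:q]
#2=u depends on [1:p]
#3=s depends on [2:u]
#4=p depends on [2:u]
#5=q depends on [4:p]
#6=p depends on [5:q]
#7=u depends on [3:s, 6:p]
#8=q depends on [6:p]
#9=p depends on [7:u, 8:q]
#10=p depends on [9:p]
sources: [0:q]
N(rest) = Σ N(rest − s) over sources s of rest; N(one piece) = 1:
  size 1 → [10]=1
  size 2 → [9,10]=1
  size 3 → [7,9,10]=1  [8,9,10]=1
  size 4 → [3,7,9,10]=1  [7,8,9,10]=2
  size 5 → [3,7,8,9,10]=3  [6,7,8,9,10]=2
  size 6 → [3,6,7,8,9,10]=5  [5,6,7,8,9,10]=2
  size 7 → [3,5,6,7,8,9,10]=7  [4,5,6,7,8,9,10]=2
  size 8 → [3,4,5,6,7,8,9,10]=9
  size 9 → [2,3,4,5,6,7,8,9,10]=9
  first=0(q) contributes 9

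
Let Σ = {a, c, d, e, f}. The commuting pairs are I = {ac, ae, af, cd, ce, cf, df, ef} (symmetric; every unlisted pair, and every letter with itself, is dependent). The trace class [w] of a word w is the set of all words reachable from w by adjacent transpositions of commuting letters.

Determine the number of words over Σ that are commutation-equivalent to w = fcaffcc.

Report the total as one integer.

#0=f has no predecessor
#1=c has no predecessor
#2=a has no predecessor
#3=f depends on [0:f]
#4=f depends on [3:f]
#5=c depends on [1:c]
#6=c depends on [5:c]
sources: [0:f, 1:c, 2:a]
N(rest) = Σ N(rest − s) over sources s of rest; N(one piece) = 1:
  size 1 → [2]=1  [4]=1  [6]=1
  size 2 → [2,4]=2  [2,6]=2  [3,4]=1  [4,6]=2  [5,6]=1
  size 3 → [0,3,4]=1  [1,5,6]=1  [2,3,4]=3  [2,4,6]=6  [2,5,6]=3  [3,4,6]=3  [4,5,6]=3
  size 4 → [0,2,3,4]=4  [0,3,4,6]=4  [1,2,5,6]=4  [1,4,5,6]=4  [2,3,4,6]=12  [2,4,5,6]=12  [3,4,5,6]=6
  size 5 → [0,2,3,4,6]=20  [0,3,4,5,6]=10  [1,2,4,5,6]=20  [1,3,4,5,6]=10  [2,3,4,5,6]=30
  first=0(f) contributes 60
  first=1(c) contributes 60
  first=2(a) contributes 20
|[w]| = 140

140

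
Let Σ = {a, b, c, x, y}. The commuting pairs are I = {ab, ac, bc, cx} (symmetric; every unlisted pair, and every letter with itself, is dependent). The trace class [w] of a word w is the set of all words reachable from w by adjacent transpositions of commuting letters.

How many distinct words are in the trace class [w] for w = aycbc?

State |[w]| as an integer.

drop 0:a onto floor
drop 1:y onto {0:a}
drop 2:c onto {1:y}
drop 3:b onto {1:y}
drop 4:c onto {2:c}
ground layer = {0:a}
drop-orders for the pieces not yet dropped (sum over which currently-grounded one goes next):
  1 to go: {3} 1  {4} 1
  2 to go: {2,4} 1  {3,4} 2
  3 to go: {2,3,4} 3
  if 0:a drops first: 3 orders

3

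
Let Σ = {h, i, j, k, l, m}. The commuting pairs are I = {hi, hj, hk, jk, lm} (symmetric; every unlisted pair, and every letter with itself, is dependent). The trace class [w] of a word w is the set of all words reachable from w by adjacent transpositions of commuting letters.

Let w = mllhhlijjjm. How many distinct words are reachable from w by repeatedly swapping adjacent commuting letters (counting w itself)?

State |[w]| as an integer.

3

#0=m has no predecessor
#1=l has no predecessor
#2=l depends on [1:l]
#3=h depends on [0:m, 2:l]
#4=h depends on [3:h]
#5=l depends on [4:h]
#6=i depends on [5:l]
#7=j depends on [6:i]
#8=j depends on [7:j]
#9=j depends on [8:j]
#10=m depends on [9:j]
sources: [0:m, 1:l]
N(rest) = Σ N(rest − s) over sources s of rest; N(one piece) = 1:
  size 1 → [10]=1
  size 2 → [9,10]=1
  size 3 → [8,9,10]=1
  size 4 → [7,8,9,10]=1
  size 5 → [6,7,8,9,10]=1
  size 6 → [5,6,7,8,9,10]=1
  size 7 → [4,5,6,7,8,9,10]=1
  size 8 → [3,4,5,6,7,8,9,10]=1
  size 9 → [0,3,4,5,6,7,8,9,10]=1  [2,3,4,5,6,7,8,9,10]=1
  first=0(m) contributes 1
  first=1(l) contributes 2
|[w]| = 3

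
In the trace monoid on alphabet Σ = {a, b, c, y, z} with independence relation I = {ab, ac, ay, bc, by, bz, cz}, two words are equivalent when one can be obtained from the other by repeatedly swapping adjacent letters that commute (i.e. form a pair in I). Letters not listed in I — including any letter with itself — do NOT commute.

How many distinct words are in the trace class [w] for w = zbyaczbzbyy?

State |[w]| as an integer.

1155

0(z) covers ∅
1(b) covers ∅
2(y) covers 0:z
3(a) covers 0:z
4(c) covers 2:y
5(z) covers 2:y, 3:a
6(b) covers 1:b
7(z) covers 5:z
8(b) covers 6:b
9(y) covers 4:c, 7:z
10(y) covers 9:y
floor of heap: 0:z, 1:b
completions by unplaced set U, small U first (add the entries for U minus each lowest piece of U):
  |U|=1: {8}:1  {10}:1
  |U|=2: {6,8}:1  {8,10}:2  {9,10}:1
  |U|=3: {1,6,8}:1  {4,9,10}:1  {6,8,10}:3  {7,9,10}:1  {8,9,10}:3
  |U|=4: {1,6,8,10}:4  {4,7,9,10}:2  {4,8,9,10}:4  {5,7,9,10}:1  {6,8,9,10}:6  {7,8,9,10}:4
  |U|=5: {1,6,8,9,10}:10  {3,5,7,9,10}:1  {4,5,7,9,10}:3  {4,6,8,9,10}:10  {4,7,8,9,10}:10  {5,7,8,9,10}:5  {6,7,8,9,10}:10
  |U|=6: {1,4,6,8,9,10}:20  {1,6,7,8,9,10}:20  {2,4,5,7,9,10}:3  {3,4,5,7,9,10}:4  {3,5,7,8,9,10}:6  {4,5,7,8,9,10}:18  {4,6,7,8,9,10}:30  {5,6,7,8,9,10}:15
  |U|=7: {1,4,6,7,8,9,10}:70  {1,5,6,7,8,9,10}:35  {2,3,4,5,7,9,10}:7  {2,4,5,7,8,9,10}:21  {3,4,5,7,8,9,10}:28  {3,5,6,7,8,9,10}:21  {4,5,6,7,8,9,10}:63
  |U|=8: {0,2,3,4,5,7,9,10}:7  {1,3,5,6,7,8,9,10}:56  {1,4,5,6,7,8,9,10}:168  {2,3,4,5,7,8,9,10}:56  {2,4,5,6,7,8,9,10}:84  {3,4,5,6,7,8,9,10}:112
  |U|=9: {0,2,3,4,5,7,8,9,10}:63  {1,2,4,5,6,7,8,9,10}:252  {1,3,4,5,6,7,8,9,10}:336  {2,3,4,5,6,7,8,9,10}:252
  start at 0(z): 840
  start at 1(b): 315
sum over floor = 1155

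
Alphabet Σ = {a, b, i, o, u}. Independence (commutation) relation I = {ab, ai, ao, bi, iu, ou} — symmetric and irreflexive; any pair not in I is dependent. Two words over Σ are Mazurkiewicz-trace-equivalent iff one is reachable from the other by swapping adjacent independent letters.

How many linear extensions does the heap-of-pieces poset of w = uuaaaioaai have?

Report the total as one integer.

120

piece 0:u — minimal
piece 1:u rests on {0:u}
piece 2:a rests on {1:u}
piece 3:a rests on {2:a}
piece 4:a rests on {3:a}
piece 5:i — minimal
piece 6:o rests on {5:i}
piece 7:a rests on {4:a}
piece 8:a rests on {7:a}
piece 9:i rests on {6:o}
minimal pieces: {0:u, 5:i}
ways to finish when only these pieces remain (= sum over removing one remaining piece with nothing left below it):
  1 left: {8}→1  {9}→1
  2 left: {6,9}→1  {7,8}→1  {8,9}→2
  3 left: {4,7,8}→1  {5,6,9}→1  {6,8,9}→3  {7,8,9}→3
  4 left: {3,4,7,8}→1  {4,7,8,9}→4  {5,6,8,9}→4  {6,7,8,9}→6
  5 left: {2,3,4,7,8}→1  {3,4,7,8,9}→5  {4,6,7,8,9}→10  {5,6,7,8,9}→10
  6 left: {1,2,3,4,7,8}→1  {2,3,4,7,8,9}→6  {3,4,6,7,8,9}→15  {4,5,6,7,8,9}→20
  7 left: {0,1,2,3,4,7,8}→1  {1,2,3,4,7,8,9}→7  {2,3,4,6,7,8,9}→21  {3,4,5,6,7,8,9}→35
  8 left: {0,1,2,3,4,7,8,9}→8  {1,2,3,4,6,7,8,9}→28  {2,3,4,5,6,7,8,9}→56
  placing 0:u first → 84 extensions
  placing 5:i first → 36 extensions
total linear extensions = 120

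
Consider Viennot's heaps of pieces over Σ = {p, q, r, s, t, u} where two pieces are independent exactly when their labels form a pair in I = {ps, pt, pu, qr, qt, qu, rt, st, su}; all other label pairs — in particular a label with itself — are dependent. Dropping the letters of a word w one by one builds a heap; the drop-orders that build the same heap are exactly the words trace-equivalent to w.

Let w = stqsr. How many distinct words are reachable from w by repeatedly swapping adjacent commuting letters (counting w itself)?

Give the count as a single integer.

#0=s has no predecessor
#1=t has no predecessor
#2=q depends on [0:s]
#3=s depends on [2:q]
#4=r depends on [3:s]
sources: [0:s, 1:t]
N(rest) = Σ N(rest − s) over sources s of rest; N(one piece) = 1:
  size 1 → [1]=1  [4]=1
  size 2 → [1,4]=2  [3,4]=1
  size 3 → [1,3,4]=3  [2,3,4]=1
  first=0(s) contributes 4
  first=1(t) contributes 1
|[w]| = 5

5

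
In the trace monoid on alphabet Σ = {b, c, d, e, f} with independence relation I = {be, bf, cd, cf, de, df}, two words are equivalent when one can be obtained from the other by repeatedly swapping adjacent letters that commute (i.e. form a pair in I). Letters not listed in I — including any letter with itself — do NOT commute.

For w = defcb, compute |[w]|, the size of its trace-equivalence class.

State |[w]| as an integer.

drop 0:d onto floor
drop 1:e onto floor
drop 2:f onto {1:e}
drop 3:c onto {1:e}
drop 4:b onto {0:d, 3:c}
ground layer = {0:d, 1:e}
drop-orders for the pieces not yet dropped (sum over which currently-grounded one goes next):
  1 to go: {2} 1  {4} 1
  2 to go: {0,4} 1  {2,4} 2  {3,4} 1
  3 to go: {0,2,4} 3  {0,3,4} 2  {2,3,4} 3
  if 0:d drops first: 3 orders
  if 1:e drops first: 8 orders
heap linearizations: 11

11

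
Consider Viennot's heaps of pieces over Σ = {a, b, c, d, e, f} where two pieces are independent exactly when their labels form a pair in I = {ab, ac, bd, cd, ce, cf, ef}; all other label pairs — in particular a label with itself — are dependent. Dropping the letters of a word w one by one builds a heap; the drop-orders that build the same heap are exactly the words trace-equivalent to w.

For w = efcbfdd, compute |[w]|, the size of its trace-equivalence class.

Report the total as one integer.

6

piece 0:e — minimal
piece 1:f — minimal
piece 2:c — minimal
piece 3:b rests on {0:e, 1:f, 2:c}
piece 4:f rests on {3:b}
piece 5:d rests on {4:f}
piece 6:d rests on {5:d}
minimal pieces: {0:e, 1:f, 2:c}
ways to finish when only these pieces remain (= sum over removing one remaining piece with nothing left below it):
  1 left: {6}→1
  2 left: {5,6}→1
  3 left: {4,5,6}→1
  4 left: {3,4,5,6}→1
  5 left: {0,3,4,5,6}→1  {1,3,4,5,6}→1  {2,3,4,5,6}→1
  placing 0:e first → 2 extensions
  placing 1:f first → 2 extensions
  placing 2:c first → 2 extensions
total linear extensions = 6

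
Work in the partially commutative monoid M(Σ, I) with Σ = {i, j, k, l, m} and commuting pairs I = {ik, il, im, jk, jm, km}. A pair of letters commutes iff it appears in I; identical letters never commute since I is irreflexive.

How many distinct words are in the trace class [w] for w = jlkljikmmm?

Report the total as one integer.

0(j) covers ∅
1(l) covers 0:j
2(k) covers 1:l
3(l) covers 2:k
4(j) covers 3:l
5(i) covers 4:j
6(k) covers 3:l
7(m) covers 3:l
8(m) covers 7:m
9(m) covers 8:m
floor of heap: 0:j
completions by unplaced set U, small U first (add the entries for U minus each lowest piece of U):
  |U|=1: {5}:1  {6}:1  {9}:1
  |U|=2: {4,5}:1  {5,6}:2  {5,9}:2  {6,9}:2  {8,9}:1
  |U|=3: {4,5,6}:3  {4,5,9}:3  {5,6,9}:6  {5,8,9}:3  {6,8,9}:3  {7,8,9}:1
  |U|=4: {4,5,6,9}:12  {4,5,8,9}:6  {5,6,8,9}:12  {5,7,8,9}:4  {6,7,8,9}:4
  |U|=5: {4,5,6,8,9}:30  {4,5,7,8,9}:10  {5,6,7,8,9}:20
  |U|=6: {4,5,6,7,8,9}:60
  |U|=7: {3,4,5,6,7,8,9}:60
  |U|=8: {2,3,4,5,6,7,8,9}:60
  start at 0(j): 60

60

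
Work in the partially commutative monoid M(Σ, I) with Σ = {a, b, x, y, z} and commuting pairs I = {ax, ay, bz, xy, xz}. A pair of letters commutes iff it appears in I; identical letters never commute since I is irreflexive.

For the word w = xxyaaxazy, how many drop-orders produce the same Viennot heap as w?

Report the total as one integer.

336

drop 0:x onto floor
drop 1:x onto {0:x}
drop 2:y onto floor
drop 3:a onto floor
drop 4:a onto {3:a}
drop 5:x onto {1:x}
drop 6:a onto {4:a}
drop 7:z onto {2:y, 6:a}
drop 8:y onto {7:z}
ground layer = {0:x, 2:y, 3:a}
drop-orders for the pieces not yet dropped (sum over which currently-grounded one goes next):
  1 to go: {5} 1  {8} 1
  2 to go: {1,5} 1  {5,8} 2  {7,8} 1
  3 to go: {0,1,5} 1  {1,5,8} 3  {2,7,8} 1  {5,7,8} 3  {6,7,8} 1
  4 to go: {0,1,5,8} 4  {1,5,7,8} 6  {2,5,7,8} 4  {2,6,7,8} 2  {4,6,7,8} 1  {5,6,7,8} 4
  5 to go: {0,1,5,7,8} 10  {1,2,5,7,8} 10  {1,5,6,7,8} 10  {2,4,6,7,8} 3  {2,5,6,7,8} 10  {3,4,6,7,8} 1  {4,5,6,7,8} 5
  6 to go: {0,1,2,5,7,8} 20  {0,1,5,6,7,8} 20  {1,2,5,6,7,8} 30  {1,4,5,6,7,8} 15  {2,3,4,6,7,8} 4  {2,4,5,6,7,8} 18  {3,4,5,6,7,8} 6
  7 to go: {0,1,2,5,6,7,8} 70  {0,1,4,5,6,7,8} 35  {1,2,4,5,6,7,8} 63  {1,3,4,5,6,7,8} 21  {2,3,4,5,6,7,8} 28
  if 0:x drops first: 112 orders
  if 2:y drops first: 56 orders
  if 3:a drops first: 168 orders
heap linearizations: 336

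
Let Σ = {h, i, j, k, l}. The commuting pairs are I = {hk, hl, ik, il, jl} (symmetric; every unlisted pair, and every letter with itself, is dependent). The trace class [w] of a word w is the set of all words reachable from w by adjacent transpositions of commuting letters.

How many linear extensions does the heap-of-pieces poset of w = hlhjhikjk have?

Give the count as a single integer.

15

drop 0:h onto floor
drop 1:l onto floor
drop 2:h onto {0:h}
drop 3:j onto {2:h}
drop 4:h onto {3:j}
drop 5:i onto {4:h}
drop 6:k onto {1:l, 3:j}
drop 7:j onto {5:i, 6:k}
drop 8:k onto {7:j}
ground layer = {0:h, 1:l}
drop-orders for the pieces not yet dropped (sum over which currently-grounded one goes next):
  1 to go: {8} 1
  2 to go: {7,8} 1
  3 to go: {5,7,8} 1  {6,7,8} 1
  4 to go: {1,6,7,8} 1  {4,5,7,8} 1  {5,6,7,8} 2
  5 to go: {1,5,6,7,8} 3  {4,5,6,7,8} 3
  6 to go: {1,4,5,6,7,8} 6  {3,4,5,6,7,8} 3
  7 to go: {1,3,4,5,6,7,8} 9  {2,3,4,5,6,7,8} 3
  if 0:h drops first: 12 orders
  if 1:l drops first: 3 orders
heap linearizations: 15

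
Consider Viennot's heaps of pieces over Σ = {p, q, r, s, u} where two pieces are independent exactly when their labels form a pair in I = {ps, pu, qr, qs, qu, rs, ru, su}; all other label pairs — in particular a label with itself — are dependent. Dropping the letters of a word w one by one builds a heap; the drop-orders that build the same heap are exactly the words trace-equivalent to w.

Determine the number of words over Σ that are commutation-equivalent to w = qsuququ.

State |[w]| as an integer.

drop 0:q onto floor
drop 1:s onto floor
drop 2:u onto floor
drop 3:q onto {0:q}
drop 4:u onto {2:u}
drop 5:q onto {3:q}
drop 6:u onto {4:u}
ground layer = {0:q, 1:s, 2:u}
drop-orders for the pieces not yet dropped (sum over which currently-grounded one goes next):
  1 to go: {1} 1  {5} 1  {6} 1
  2 to go: {1,5} 2  {1,6} 2  {3,5} 1  {4,6} 1  {5,6} 2
  3 to go: {0,3,5} 1  {1,3,5} 3  {1,4,6} 3  {1,5,6} 6  {2,4,6} 1  {3,5,6} 3  {4,5,6} 3
  4 to go: {0,1,3,5} 4  {0,3,5,6} 4  {1,2,4,6} 4  {1,3,5,6} 12  {1,4,5,6} 12  {2,4,5,6} 4  {3,4,5,6} 6
  5 to go: {0,1,3,5,6} 20  {0,3,4,5,6} 10  {1,2,4,5,6} 20  {1,3,4,5,6} 30  {2,3,4,5,6} 10
  if 0:q drops first: 60 orders
  if 1:s drops first: 20 orders
  if 2:u drops first: 60 orders
heap linearizations: 140

140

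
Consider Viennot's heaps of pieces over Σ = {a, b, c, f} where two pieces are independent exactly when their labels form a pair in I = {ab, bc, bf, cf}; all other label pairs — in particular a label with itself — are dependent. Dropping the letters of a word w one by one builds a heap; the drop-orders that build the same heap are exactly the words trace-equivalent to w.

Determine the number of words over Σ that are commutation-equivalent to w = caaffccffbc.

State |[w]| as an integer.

#0=c has no predecessor
#1=a depends on [0:c]
#2=a depends on [1:a]
#3=f depends on [2:a]
#4=f depends on [3:f]
#5=c depends on [2:a]
#6=c depends on [5:c]
#7=f depends on [4:f]
#8=f depends on [7:f]
#9=b has no predecessor
#10=c depends on [6:c]
sources: [0:c, 9:b]
N(rest) = Σ N(rest − s) over sources s of rest; N(one piece) = 1:
  size 1 → [8]=1  [9]=1  [10]=1
  size 2 → [6,10]=1  [7,8]=1  [8,9]=2  [8,10]=2  [9,10]=2
  size 3 → [4,7,8]=1  [5,6,10]=1  [6,8,10]=3  [6,9,10]=3  [7,8,9]=3  [7,8,10]=3  [8,9,10]=6
  size 4 → [3,4,7,8]=1  [4,7,8,9]=4  [4,7,8,10]=4  [5,6,8,10]=4  [5,6,9,10]=4  [6,7,8,10]=6  [6,8,9,10]=12  [7,8,9,10]=12
  size 5 → [3,4,7,8,9]=5  [3,4,7,8,10]=5  [4,6,7,8,10]=10  [4,7,8,9,10]=20  [5,6,7,8,10]=10  [5,6,8,9,10]=20  [6,7,8,9,10]=30
  size 6 → [3,4,6,7,8,10]=15  [3,4,7,8,9,10]=30  [4,5,6,7,8,10]=20  [4,6,7,8,9,10]=60  [5,6,7,8,9,10]=60
  size 7 → [3,4,5,6,7,8,10]=35  [3,4,6,7,8,9,10]=105  [4,5,6,7,8,9,10]=140
  size 8 → [2,3,4,5,6,7,8,10]=35  [3,4,5,6,7,8,9,10]=280
  size 9 → [1,2,3,4,5,6,7,8,10]=35  [2,3,4,5,6,7,8,9,10]=315
  first=0(c) contributes 350
  first=9(b) contributes 35
|[w]| = 385

385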